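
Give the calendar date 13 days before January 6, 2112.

December 24, 2111

Count 13 days before January 6, 2112:
Day-of-year of December 24, 2111: 358.
Day-of-year of January 6, 2112: 6.
2111 has 365 days, so 365 − 358 = 7 days remain in 2111.
Total: 7 + 6 = 13 days.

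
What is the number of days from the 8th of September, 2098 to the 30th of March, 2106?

2759

Day-of-year of September 8, 2098: 251.
Day-of-year of March 30, 2106: 89.
2098 has 365 days, so 365 − 251 = 114 days remain in 2098.
Full years 2099–2105: 6 common + 1 leap = 6×365 + 1×366 = 2556 days.
Total: 114 + 2556 + 89 = 2759 days.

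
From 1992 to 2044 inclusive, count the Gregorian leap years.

Years divisible by 4: 1992, 1996, …, 2044 — 14 in all.
2000 is divisible by 400, so still leap.
No century exceptions apply. Count: 14.

14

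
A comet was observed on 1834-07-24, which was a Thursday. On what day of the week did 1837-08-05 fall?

Day-of-year of July 24, 1834: 205.
Day-of-year of August 5, 1837: 217.
1834 has 365 days, so 365 − 205 = 160 days remain in 1834.
Full years: 1835: 365; 1836: 366. Sum = 731.
Total: 160 + 731 + 217 = 1108 days.
1108 mod 7 = 2, so 2 days after Thursday is Saturday.

Saturday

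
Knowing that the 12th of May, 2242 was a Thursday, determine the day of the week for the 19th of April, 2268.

Day-of-year of May 12, 2242: 132.
Day-of-year of April 19, 2268: 110.
2242 has 365 days, so 365 − 132 = 233 days remain in 2242.
Full years 2243–2267: 19 common + 6 leap = 19×365 + 6×366 = 9131 days.
Total: 233 + 9131 + 110 = 9474 days.
9474 mod 7 = 3, so 3 days after Thursday is Sunday.

Sunday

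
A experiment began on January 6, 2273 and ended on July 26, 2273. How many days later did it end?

201

January 2273: 31 − 6 = 25 days remain.
Then February 2273 (28), March (31), April (30), May (31), June (30): 28 + 31 + 30 + 31 + 30 = 150 days.
July 1–26, 2273: 26 days.
Total: 25 + 150 + 26 = 201 days.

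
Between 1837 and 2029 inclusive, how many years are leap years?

Years divisible by 4: 1840, 1844, …, 2028 — 48 in all.
Of these, 1900 is divisible by 100 but not 400, so not leap.
2000 is divisible by 400, so still leap.
Leap years: 48 − 1 = 47.

47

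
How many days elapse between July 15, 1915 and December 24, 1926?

4180

Day-of-year of July 15, 1915: 196.
Day-of-year of December 24, 1926: 358.
1915 has 365 days, so 365 − 196 = 169 days remain in 1915.
Full years 1916–1925: 7 common + 3 leap = 7×365 + 3×366 = 3653 days.
Total: 169 + 3653 + 358 = 4180 days.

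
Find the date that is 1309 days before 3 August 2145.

2 January 2142

Count 1309 days before August 3, 2145:
January 2, 2142 → January 2, 2143: 365 days.
January 2, 2143 → January 2, 2144: 365 days.
January 2, 2144 → January 2, 2145: 366 days (2144 is a leap year).
January 2145: 31 − 2 = 29 days remain.
Then February 2145 (28), March (31), April (30), May (31), June (30), July (31): 28 + 31 + 30 + 31 + 30 + 31 = 181 days.
August 1–3, 2145: 3 days.
Residual: 213 days.
Total: 1309 days.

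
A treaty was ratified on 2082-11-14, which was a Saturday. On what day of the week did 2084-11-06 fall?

Day-of-year of November 14, 2082: 318.
Day-of-year of November 6, 2084: 311.
2082 has 365 days, so 365 − 318 = 47 days remain in 2082.
Full years: 2083: 365. Sum = 365.
Total: 47 + 365 + 311 = 723 days.
723 mod 7 = 2, so 2 days after Saturday is Monday.

Monday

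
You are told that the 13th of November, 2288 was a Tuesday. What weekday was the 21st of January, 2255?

Sunday

Count forward from the earlier date (January 21, 2255) to the later (November 13, 2288):
Day-of-year of January 21, 2255: 21.
Day-of-year of November 13, 2288: 318.
2255 has 365 days, so 365 − 21 = 344 days remain in 2255.
Full years 2256–2287: 24 common + 8 leap = 24×365 + 8×366 = 11688 days.
Total: 344 + 11688 + 318 = 12350 days.
12350 mod 7 = 2, so 2 days before Tuesday is Sunday.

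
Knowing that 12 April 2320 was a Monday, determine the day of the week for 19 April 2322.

Wednesday

April 12, 2320 → April 12, 2321: 365 days.
April 12, 2321 → April 12, 2322: 365 days.
Within April 2322: 19 − 12 = 7 days.
Total: 737 days.
737 mod 7 = 2, so 2 days after Monday is Wednesday.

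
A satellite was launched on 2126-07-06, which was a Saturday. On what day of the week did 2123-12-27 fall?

Monday

Count forward from the earlier date (December 27, 2123) to the later (July 6, 2126):
Day-of-year of December 27, 2123: 361.
Day-of-year of July 6, 2126: 187.
2123 has 365 days, so 365 − 361 = 4 days remain in 2123.
Full years: 2124: 366; 2125: 365. Sum = 731.
Total: 4 + 731 + 187 = 922 days.
922 mod 7 = 5, so 5 days before Saturday is Monday.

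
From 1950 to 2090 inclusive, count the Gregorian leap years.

Years divisible by 4: 1952, 1956, …, 2088 — 35 in all.
2000 is divisible by 400, so still leap.
No century exceptions apply. Count: 35.

35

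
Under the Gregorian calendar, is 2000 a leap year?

Yes

2000 is a leap year (divisible by 400).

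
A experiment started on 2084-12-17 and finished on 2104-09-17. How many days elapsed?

7213

From December 17, 2084 to December 17, 2103: 19 years, of which 3 contain a Feb 29 — 16×365 + 3×366 = 6938 days.
(2100 is not a leap year (divisible by 100 but not 400).)
December 2103: 31 − 17 = 14 days remain.
Then January (31), February 2104 (29), March (31), April (30), May (31), June (30), July (31), August (31): 31 + 29 + 31 + 30 + 31 + 30 + 31 + 31 = 244 days.
September 1–17, 2104: 17 days.
Residual: 275 days.
Total: 7213 days.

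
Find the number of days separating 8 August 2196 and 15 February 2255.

21374

From August 8, 2196 to August 8, 2254: 58 years, of which 13 contain a Feb 29 — 45×365 + 13×366 = 21183 days.
(2200 is not a leap year (divisible by 100 but not 400).)
August 2254: 31 − 8 = 23 days remain.
Then September (30), October (31), November (30), December (31), January (31): 30 + 31 + 30 + 31 + 31 = 153 days.
February 1–15, 2255: 15 days (2255 is not a leap year).
Residual: 191 days.
Total: 21374 days.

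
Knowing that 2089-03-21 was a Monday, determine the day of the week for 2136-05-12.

Saturday

From March 21, 2089 to March 21, 2136: 47 years, of which 11 contain a Feb 29 — 36×365 + 11×366 = 17166 days.
(2100 is not a leap year (divisible by 100 but not 400).)
March 2136: 31 − 21 = 10 days remain.
Then April (30): 30 days.
May 1–12, 2136: 12 days.
Residual: 52 days.
Total: 17218 days.
17218 mod 7 = 5, so 5 days after Monday is Saturday.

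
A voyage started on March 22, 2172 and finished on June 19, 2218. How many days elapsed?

Day-of-year of March 22, 2172: 82.
Day-of-year of June 19, 2218: 170.
2172 has 366 days, so 366 − 82 = 284 days remain in 2172.
Full years 2173–2217: 35 common + 10 leap = 35×365 + 10×366 = 16435 days.
Total: 284 + 16435 + 170 = 16889 days.

16889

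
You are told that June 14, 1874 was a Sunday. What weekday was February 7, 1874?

Saturday

Count forward from the earlier date (February 7, 1874) to the later (June 14, 1874):
February 1874: 28 − 7 = 21 days remain (1874 is not a leap year, so February has 28 days).
Then March (31), April (30), May (31): 31 + 30 + 31 = 92 days.
June 1–14, 1874: 14 days.
Total: 21 + 92 + 14 = 127 days.
127 mod 7 = 1, so 1 day before Sunday is Saturday.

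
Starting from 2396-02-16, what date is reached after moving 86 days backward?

2395-11-22

Count 86 days before February 16, 2396:
Day-of-year of November 22, 2395: 326.
Day-of-year of February 16, 2396: 47.
2395 has 365 days, so 365 − 326 = 39 days remain in 2395.
Total: 39 + 47 = 86 days.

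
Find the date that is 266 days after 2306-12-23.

2307-09-15

Count 266 days after December 23, 2306:
December 2306: 31 − 23 = 8 days remain.
Then January (31), February 2307 (28), March (31), April (30), May (31), June (30), July (31), August (31): 31 + 28 + 31 + 30 + 31 + 30 + 31 + 31 = 243 days.
September 1–15, 2307: 15 days.
Residual: 266 days.
Total: 266 days.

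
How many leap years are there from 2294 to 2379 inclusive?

Years divisible by 4: 2296, 2300, …, 2376 — 21 in all.
Of these, 2300 is divisible by 100 but not 400, so not leap.
Leap years: 21 − 1 = 20.

20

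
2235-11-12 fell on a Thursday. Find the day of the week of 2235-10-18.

Count forward from the earlier date (October 18, 2235) to the later (November 12, 2235):
October 2235: 31 − 18 = 13 days remain.
November 1–12, 2235: 12 days.
Total: 13 + 12 = 25 days.
25 mod 7 = 4, so 4 days before Thursday is Sunday.

Sunday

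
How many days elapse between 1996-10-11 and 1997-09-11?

October 1996: 31 − 11 = 20 days remain.
Then 10 full months totalling 304 days.
September 1–11, 1997: 11 days.
Total: 20 + 304 + 11 = 335 days.

335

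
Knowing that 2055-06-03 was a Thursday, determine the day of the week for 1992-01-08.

Wednesday

Count forward from the earlier date (January 8, 1992) to the later (June 3, 2055):
Day-of-year of January 8, 1992: 8.
Day-of-year of June 3, 2055: 154.
1992 has 366 days, so 366 − 8 = 358 days remain in 1992.
Full years 1993–2054: 47 common + 15 leap = 47×365 + 15×366 = 22645 days.
Total: 358 + 22645 + 154 = 23157 days.
23157 mod 7 = 1, so 1 day before Thursday is Wednesday.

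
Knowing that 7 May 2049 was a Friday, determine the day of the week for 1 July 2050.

Friday

Day-of-year of May 7, 2049: 127.
Day-of-year of July 1, 2050: 182.
2049 has 365 days, so 365 − 127 = 238 days remain in 2049.
Total: 238 + 182 = 420 days.
420 is a multiple of 7, so 1 July 2050 falls on the same weekday: Friday.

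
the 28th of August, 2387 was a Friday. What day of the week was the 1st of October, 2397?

From August 28, 2387 to August 28, 2397: 10 years, of which 3 contain a Feb 29 — 7×365 + 3×366 = 3653 days.
August 2397: 31 − 28 = 3 days remain.
Then September (30): 30 days.
October 1, 2397: 1 day.
Residual: 34 days.
Total: 3687 days.
3687 mod 7 = 5, so 5 days after Friday is Wednesday.

Wednesday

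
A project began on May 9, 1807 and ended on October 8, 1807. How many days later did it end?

152

May 1807: 31 − 9 = 22 days remain.
Then June (30), July (31), August (31), September (30): 30 + 31 + 31 + 30 = 122 days.
October 1–8, 1807: 8 days.
Total: 22 + 122 + 8 = 152 days.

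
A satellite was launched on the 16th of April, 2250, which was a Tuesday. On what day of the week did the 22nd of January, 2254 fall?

April 16, 2250 → April 16, 2251: 365 days.
April 16, 2251 → April 16, 2252: 366 days (2252 is a leap year).
April 16, 2252 → April 16, 2253: 365 days.
April 2253: 30 − 16 = 14 days remain.
Then May (31), June (30), July (31), August (31), September (30), October (31), November (30), December (31): 31 + 30 + 31 + 31 + 30 + 31 + 30 + 31 = 245 days.
January 1–22, 2254: 22 days.
Residual: 281 days.
Total: 1377 days.
1377 mod 7 = 5, so 5 days after Tuesday is Sunday.

Sunday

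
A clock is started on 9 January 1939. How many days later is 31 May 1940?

508

January 1939: 31 − 9 = 22 days remain.
Then 15 full months totalling 455 days.
May 1–31, 1940: 31 days.
Total: 22 + 455 + 31 = 508 days.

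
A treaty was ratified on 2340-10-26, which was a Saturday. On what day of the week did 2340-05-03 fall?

Count forward from the earlier date (May 3, 2340) to the later (October 26, 2340):
May 2340: 31 − 3 = 28 days remain.
Then June (30), July (31), August (31), September (30): 30 + 31 + 31 + 30 = 122 days.
October 1–26, 2340: 26 days.
Total: 28 + 122 + 26 = 176 days.
176 mod 7 = 1, so 1 day before Saturday is Friday.

Friday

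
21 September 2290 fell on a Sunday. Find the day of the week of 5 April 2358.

Saturday

From September 21, 2290 to September 21, 2357: 67 years, of which 16 contain a Feb 29 — 51×365 + 16×366 = 24471 days.
(2300 is not a leap year (divisible by 100 but not 400).)
September 2357: 30 − 21 = 9 days remain.
Then October (31), November (30), December (31), January (31), February 2358 (28), March (31): 31 + 30 + 31 + 31 + 28 + 31 = 182 days.
April 1–5, 2358: 5 days.
Residual: 196 days.
Total: 24667 days.
24667 mod 7 = 6, so 6 days after Sunday is Saturday.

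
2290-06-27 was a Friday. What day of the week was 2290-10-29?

Wednesday

June 2290: 30 − 27 = 3 days remain.
Then July (31), August (31), September (30): 31 + 31 + 30 = 92 days.
October 1–29, 2290: 29 days.
Total: 3 + 92 + 29 = 124 days.
124 mod 7 = 5, so 5 days after Friday is Wednesday.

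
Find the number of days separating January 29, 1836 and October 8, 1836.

253

January 1836: 31 − 29 = 2 days remain.
Then February 1836 (29), March (31), April (30), May (31), June (30), July (31), August (31), September (30): 29 + 31 + 30 + 31 + 30 + 31 + 31 + 30 = 243 days.
October 1–8, 1836: 8 days.
Total: 2 + 243 + 8 = 253 days.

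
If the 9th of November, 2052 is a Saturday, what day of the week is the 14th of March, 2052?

Thursday

Count forward from the earlier date (March 14, 2052) to the later (November 9, 2052):
March 2052: 31 − 14 = 17 days remain.
Then April (30), May (31), June (30), July (31), August (31), September (30), October (31): 30 + 31 + 30 + 31 + 31 + 30 + 31 = 214 days.
November 1–9, 2052: 9 days.
Total: 17 + 214 + 9 = 240 days.
240 mod 7 = 2, so 2 days before Saturday is Thursday.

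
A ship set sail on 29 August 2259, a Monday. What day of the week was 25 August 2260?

Saturday

Day-of-year of August 29, 2259: 241.
Day-of-year of August 25, 2260: 238.
2259 has 365 days, so 365 − 241 = 124 days remain in 2259.
Total: 124 + 238 = 362 days.
362 mod 7 = 5, so 5 days after Monday is Saturday.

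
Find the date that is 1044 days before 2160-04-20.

2157-06-11

Count 1044 days before April 20, 2160:
Day-of-year of June 11, 2157: 162.
Day-of-year of April 20, 2160: 111.
2157 has 365 days, so 365 − 162 = 203 days remain in 2157.
Full years: 2158: 365; 2159: 365. Sum = 730.
Total: 203 + 730 + 111 = 1044 days.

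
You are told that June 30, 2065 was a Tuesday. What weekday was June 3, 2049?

Count forward from the earlier date (June 3, 2049) to the later (June 30, 2065):
From June 3, 2049 to June 3, 2065: 16 years, of which 4 contain a Feb 29 — 12×365 + 4×366 = 5844 days.
Within June 2065: 30 − 3 = 27 days.
Total: 5871 days.
5871 mod 7 = 5, so 5 days before Tuesday is Thursday.

Thursday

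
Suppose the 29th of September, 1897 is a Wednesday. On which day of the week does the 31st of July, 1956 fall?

Tuesday

Day-of-year of September 29, 1897: 272.
Day-of-year of July 31, 1956: 213.
1897 has 365 days, so 365 − 272 = 93 days remain in 1897.
Full years 1898–1955: 45 common + 13 leap = 45×365 + 13×366 = 21183 days.
Total: 93 + 21183 + 213 = 21489 days.
21489 mod 7 = 6, so 6 days after Wednesday is Tuesday.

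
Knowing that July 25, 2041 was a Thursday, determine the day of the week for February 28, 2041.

Count forward from the earlier date (February 28, 2041) to the later (July 25, 2041):
February 2041: 28 − 28 = 0 days remain (2041 is not a leap year, so February has 28 days).
Then March (31), April (30), May (31), June (30): 31 + 30 + 31 + 30 = 122 days.
July 1–25, 2041: 25 days.
Total: 0 + 122 + 25 = 147 days.
147 is a multiple of 7, so February 28, 2041 falls on the same weekday: Thursday.

Thursday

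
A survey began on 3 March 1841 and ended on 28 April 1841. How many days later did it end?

56

March 1841: 31 − 3 = 28 days remain.
April 1–28, 1841: 28 days.
Total: 28 + 28 = 56 days.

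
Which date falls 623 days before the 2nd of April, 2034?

the 18th of July, 2032

Count 623 days before April 2, 2034:
Day-of-year of July 18, 2032: 200.
Day-of-year of April 2, 2034: 92.
2032 has 366 days, so 366 − 200 = 166 days remain in 2032.
Full years: 2033: 365. Sum = 365.
Total: 166 + 365 + 92 = 623 days.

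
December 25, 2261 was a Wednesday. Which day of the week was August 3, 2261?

Saturday

Count forward from the earlier date (August 3, 2261) to the later (December 25, 2261):
August 2261: 31 − 3 = 28 days remain.
Then September (30), October (31), November (30): 30 + 31 + 30 = 91 days.
December 1–25, 2261: 25 days.
Total: 28 + 91 + 25 = 144 days.
144 mod 7 = 4, so 4 days before Wednesday is Saturday.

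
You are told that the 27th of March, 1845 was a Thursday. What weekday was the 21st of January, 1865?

Saturday

Day-of-year of March 27, 1845: 86.
Day-of-year of January 21, 1865: 21.
1845 has 365 days, so 365 − 86 = 279 days remain in 1845.
Full years 1846–1864: 14 common + 5 leap = 14×365 + 5×366 = 6940 days.
Total: 279 + 6940 + 21 = 7240 days.
7240 mod 7 = 2, so 2 days after Thursday is Saturday.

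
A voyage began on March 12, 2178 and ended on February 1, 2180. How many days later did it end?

Day-of-year of March 12, 2178: 71.
Day-of-year of February 1, 2180: 32.
2178 has 365 days, so 365 − 71 = 294 days remain in 2178.
Full years: 2179: 365. Sum = 365.
Total: 294 + 365 + 32 = 691 days.

691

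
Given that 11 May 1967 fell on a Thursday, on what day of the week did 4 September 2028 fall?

From May 11, 1967 to May 11, 2028: 61 years, of which 16 contain a Feb 29 — 45×365 + 16×366 = 22281 days.
(2000 is a leap year (divisible by 400).)
May 2028: 31 − 11 = 20 days remain.
Then June (30), July (31), August (31): 30 + 31 + 31 = 92 days.
September 1–4, 2028: 4 days.
Residual: 116 days.
Total: 22397 days.
22397 mod 7 = 4, so 4 days after Thursday is Monday.

Monday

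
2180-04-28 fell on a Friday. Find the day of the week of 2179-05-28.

Count forward from the earlier date (May 28, 2179) to the later (April 28, 2180):
May 2179: 31 − 28 = 3 days remain.
Then 10 full months totalling 305 days.
April 1–28, 2180: 28 days.
Residual: 336 days.
Total: 336 days.
336 is a multiple of 7, so 2179-05-28 falls on the same weekday: Friday.

Friday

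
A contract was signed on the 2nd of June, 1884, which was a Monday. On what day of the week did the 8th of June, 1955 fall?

From June 2, 1884 to June 2, 1955: 71 years, of which 16 contain a Feb 29 — 55×365 + 16×366 = 25931 days.
(1900 is not a leap year (divisible by 100 but not 400).)
Within June 1955: 8 − 2 = 6 days.
Total: 25937 days.
25937 mod 7 = 2, so 2 days after Monday is Wednesday.

Wednesday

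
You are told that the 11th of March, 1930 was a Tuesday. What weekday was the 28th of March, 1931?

March 1930: 31 − 11 = 20 days remain.
Then 11 full months totalling 334 days.
March 1–28, 1931: 28 days.
Total: 20 + 334 + 28 = 382 days.
382 mod 7 = 4, so 4 days after Tuesday is Saturday.

Saturday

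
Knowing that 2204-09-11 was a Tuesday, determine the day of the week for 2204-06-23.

Count forward from the earlier date (June 23, 2204) to the later (September 11, 2204):
June 2204: 30 − 23 = 7 days remain.
Then July (31), August (31): 31 + 31 = 62 days.
September 1–11, 2204: 11 days.
Total: 7 + 62 + 11 = 80 days.
80 mod 7 = 3, so 3 days before Tuesday is Saturday.

Saturday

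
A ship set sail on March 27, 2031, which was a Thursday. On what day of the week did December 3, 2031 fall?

Wednesday

March 2031: 31 − 27 = 4 days remain.
Then April (30), May (31), June (30), July (31), August (31), September (30), October (31), November (30): 30 + 31 + 30 + 31 + 31 + 30 + 31 + 30 = 244 days.
December 1–3, 2031: 3 days.
Total: 4 + 244 + 3 = 251 days.
251 mod 7 = 6, so 6 days after Thursday is Wednesday.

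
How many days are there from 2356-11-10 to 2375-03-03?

6687

From November 10, 2356 to November 10, 2374: 18 years, of which 4 contain a Feb 29 — 14×365 + 4×366 = 6574 days.
November 2374: 30 − 10 = 20 days remain.
Then December (31), January (31), February 2375 (28): 31 + 31 + 28 = 90 days.
March 1–3, 2375: 3 days.
Residual: 113 days.
Total: 6687 days.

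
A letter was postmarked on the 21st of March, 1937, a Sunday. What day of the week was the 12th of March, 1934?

Count forward from the earlier date (March 12, 1934) to the later (March 21, 1937):
March 12, 1934 → March 12, 1935: 365 days.
March 12, 1935 → March 12, 1936: 366 days (1936 is a leap year).
March 12, 1936 → March 12, 1937: 365 days.
Within March 1937: 21 − 12 = 9 days.
Total: 1105 days.
1105 mod 7 = 6, so 6 days before Sunday is Monday.

Monday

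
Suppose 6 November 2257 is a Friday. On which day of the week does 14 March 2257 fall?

Saturday

Count forward from the earlier date (March 14, 2257) to the later (November 6, 2257):
March 2257: 31 − 14 = 17 days remain.
Then April (30), May (31), June (30), July (31), August (31), September (30), October (31): 30 + 31 + 30 + 31 + 31 + 30 + 31 = 214 days.
November 1–6, 2257: 6 days.
Total: 17 + 214 + 6 = 237 days.
237 mod 7 = 6, so 6 days before Friday is Saturday.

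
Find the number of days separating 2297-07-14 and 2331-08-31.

From July 14, 2297 to July 14, 2331: 34 years, of which 7 contain a Feb 29 — 27×365 + 7×366 = 12417 days.
(2300 is not a leap year (divisible by 100 but not 400).)
July 2331: 31 − 14 = 17 days remain.
August 1–31, 2331: 31 days.
Residual: 48 days.
Total: 12465 days.

12465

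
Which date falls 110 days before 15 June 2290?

25 February 2290

Count 110 days before June 15, 2290:
February 2290: 28 − 25 = 3 days remain (2290 is not a leap year, so February has 28 days).
Then March (31), April (30), May (31): 31 + 30 + 31 = 92 days.
June 1–15, 2290: 15 days.
Total: 3 + 92 + 15 = 110 days.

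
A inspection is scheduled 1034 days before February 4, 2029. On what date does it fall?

April 7, 2026

Count 1034 days before February 4, 2029:
Day-of-year of April 7, 2026: 97.
Day-of-year of February 4, 2029: 35.
2026 has 365 days, so 365 − 97 = 268 days remain in 2026.
Full years: 2027: 365; 2028: 366. Sum = 731.
Total: 268 + 731 + 35 = 1034 days.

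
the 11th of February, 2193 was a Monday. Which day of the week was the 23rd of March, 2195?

Monday

February 2193: 28 − 11 = 17 days remain (2193 is not a leap year, so February has 28 days).
Then 24 full months totalling 730 days.
March 1–23, 2195: 23 days.
Total: 17 + 730 + 23 = 770 days.
770 is a multiple of 7, so the 23rd of March, 2195 falls on the same weekday: Monday.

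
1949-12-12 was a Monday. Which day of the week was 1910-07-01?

Count forward from the earlier date (July 1, 1910) to the later (December 12, 1949):
Day-of-year of July 1, 1910: 182.
Day-of-year of December 12, 1949: 346.
1910 has 365 days, so 365 − 182 = 183 days remain in 1910.
Full years 1911–1948: 28 common + 10 leap = 28×365 + 10×366 = 13880 days.
Total: 183 + 13880 + 346 = 14409 days.
14409 mod 7 = 3, so 3 days before Monday is Friday.

Friday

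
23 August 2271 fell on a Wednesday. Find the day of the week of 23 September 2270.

Friday

Count forward from the earlier date (September 23, 2270) to the later (August 23, 2271):
September 2270: 30 − 23 = 7 days remain.
Then 10 full months totalling 304 days.
August 1–23, 2271: 23 days.
Total: 7 + 304 + 23 = 334 days.
334 mod 7 = 5, so 5 days before Wednesday is Friday.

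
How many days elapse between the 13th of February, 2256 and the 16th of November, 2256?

277

February 2256: 29 − 13 = 16 days remain (2256 is a leap year, so February has 29 days).
Then March (31), April (30), May (31), June (30), July (31), August (31), September (30), October (31): 31 + 30 + 31 + 30 + 31 + 31 + 30 + 31 = 245 days.
November 1–16, 2256: 16 days.
Total: 16 + 245 + 16 = 277 days.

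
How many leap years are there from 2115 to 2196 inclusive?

Years divisible by 4: 2116, 2120, …, 2196 — 21 in all.
No century exceptions apply. Count: 21.

21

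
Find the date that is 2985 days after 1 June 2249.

3 August 2257

Count 2985 days after June 1, 2249:
From June 1, 2249 to June 1, 2257: 8 years, of which 2 contain a Feb 29 — 6×365 + 2×366 = 2922 days.
June 2257: 30 − 1 = 29 days remain.
Then July (31): 31 days.
August 1–3, 2257: 3 days.
Residual: 63 days.
Total: 2985 days.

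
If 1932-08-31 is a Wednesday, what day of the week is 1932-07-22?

Count forward from the earlier date (July 22, 1932) to the later (August 31, 1932):
July 1932: 31 − 22 = 9 days remain.
August 1–31, 1932: 31 days.
Total: 9 + 31 = 40 days.
40 mod 7 = 5, so 5 days before Wednesday is Friday.

Friday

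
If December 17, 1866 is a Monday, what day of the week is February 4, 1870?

December 17, 1866 → December 17, 1867: 365 days.
December 17, 1867 → December 17, 1868: 366 days (1868 is a leap year).
December 17, 1868 → December 17, 1869: 365 days.
December 1869: 31 − 17 = 14 days remain.
Then January (31): 31 days.
February 1–4, 1870: 4 days (1870 is not a leap year).
Residual: 49 days.
Total: 1145 days.
1145 mod 7 = 4, so 4 days after Monday is Friday.

Friday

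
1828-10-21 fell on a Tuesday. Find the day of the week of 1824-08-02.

Monday

Count forward from the earlier date (August 2, 1824) to the later (October 21, 1828):
August 2, 1824 → August 2, 1825: 365 days.
August 2, 1825 → August 2, 1826: 365 days.
August 2, 1826 → August 2, 1827: 365 days.
August 2, 1827 → August 2, 1828: 366 days (1828 is a leap year).
August 1828: 31 − 2 = 29 days remain.
Then September (30): 30 days.
October 1–21, 1828: 21 days.
Residual: 80 days.
Total: 1541 days.
1541 mod 7 = 1, so 1 day before Tuesday is Monday.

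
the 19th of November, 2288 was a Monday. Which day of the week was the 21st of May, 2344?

Sunday

Day-of-year of November 19, 2288: 324.
Day-of-year of May 21, 2344: 142.
2288 has 366 days, so 366 − 324 = 42 days remain in 2288.
Full years 2289–2343: 43 common + 12 leap = 43×365 + 12×366 = 20087 days.
Total: 42 + 20087 + 142 = 20271 days.
20271 mod 7 = 6, so 6 days after Monday is Sunday.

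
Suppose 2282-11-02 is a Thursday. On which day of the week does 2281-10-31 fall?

Monday

Count forward from the earlier date (October 31, 2281) to the later (November 2, 2282):
October 2281: 31 − 31 = 0 days remain.
Then 12 full months totalling 365 days.
November 1–2, 2282: 2 days.
Total: 0 + 365 + 2 = 367 days.
367 mod 7 = 3, so 3 days before Thursday is Monday.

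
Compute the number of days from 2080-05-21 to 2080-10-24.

May 2080: 31 − 21 = 10 days remain.
Then June (30), July (31), August (31), September (30): 30 + 31 + 31 + 30 = 122 days.
October 1–24, 2080: 24 days.
Total: 10 + 122 + 24 = 156 days.

156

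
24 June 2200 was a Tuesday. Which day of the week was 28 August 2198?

Tuesday

Count forward from the earlier date (August 28, 2198) to the later (June 24, 2200):
Day-of-year of August 28, 2198: 240.
Day-of-year of June 24, 2200: 175.
2198 has 365 days, so 365 − 240 = 125 days remain in 2198.
Full years: 2199: 365. Sum = 365.
Total: 125 + 365 + 175 = 665 days.
665 is a multiple of 7, so 28 August 2198 falls on the same weekday: Tuesday.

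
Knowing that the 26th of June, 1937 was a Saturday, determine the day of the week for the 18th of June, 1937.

Friday

Count forward from the earlier date (June 18, 1937) to the later (June 26, 1937):
Within June 1937: 26 − 18 = 8 days.
8 mod 7 = 1, so 1 day before Saturday is Friday.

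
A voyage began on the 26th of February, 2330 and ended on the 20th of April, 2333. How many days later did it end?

1149

Day-of-year of February 26, 2330: 57.
Day-of-year of April 20, 2333: 110.
2330 has 365 days, so 365 − 57 = 308 days remain in 2330.
Full years: 2331: 365; 2332: 366. Sum = 731.
Total: 308 + 731 + 110 = 1149 days.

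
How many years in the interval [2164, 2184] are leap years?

6

Years divisible by 4 in [2164, 2184]: 2164, 2168, 2172, 2176, 2180, 2184.
No century exceptions apply. Count: 6.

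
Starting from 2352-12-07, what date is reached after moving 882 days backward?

2350-07-09

Count 882 days before December 7, 2352:
July 9, 2350 → July 9, 2351: 365 days.
July 9, 2351 → July 9, 2352: 366 days (2352 is a leap year).
July 2352: 31 − 9 = 22 days remain.
Then August (31), September (30), October (31), November (30): 31 + 30 + 31 + 30 = 122 days.
December 1–7, 2352: 7 days.
Residual: 151 days.
Total: 882 days.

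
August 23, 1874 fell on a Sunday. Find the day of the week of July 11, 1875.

August 1874: 31 − 23 = 8 days remain.
Then 10 full months totalling 303 days.
July 1–11, 1875: 11 days.
Total: 8 + 303 + 11 = 322 days.
322 is a multiple of 7, so July 11, 1875 falls on the same weekday: Sunday.

Sunday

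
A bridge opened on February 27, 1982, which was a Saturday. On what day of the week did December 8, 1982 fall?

Wednesday

February 1982: 28 − 27 = 1 day remains (1982 is not a leap year, so February has 28 days).
Then 9 full months totalling 275 days.
December 1–8, 1982: 8 days.
Total: 1 + 275 + 8 = 284 days.
284 mod 7 = 4, so 4 days after Saturday is Wednesday.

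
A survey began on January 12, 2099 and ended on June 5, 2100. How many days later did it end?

509

Day-of-year of January 12, 2099: 12.
Day-of-year of June 5, 2100: 156.
2099 has 365 days, so 365 − 12 = 353 days remain in 2099.
Total: 353 + 156 = 509 days.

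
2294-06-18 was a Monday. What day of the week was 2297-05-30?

Sunday

Day-of-year of June 18, 2294: 169.
Day-of-year of May 30, 2297: 150.
2294 has 365 days, so 365 − 169 = 196 days remain in 2294.
Full years: 2295: 365; 2296: 366. Sum = 731.
Total: 196 + 731 + 150 = 1077 days.
1077 mod 7 = 6, so 6 days after Monday is Sunday.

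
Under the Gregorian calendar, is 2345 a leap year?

No

2345 is not a leap year.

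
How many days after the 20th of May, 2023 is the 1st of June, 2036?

4761

Day-of-year of May 20, 2023: 140.
Day-of-year of June 1, 2036: 153.
2023 has 365 days, so 365 − 140 = 225 days remain in 2023.
Full years 2024–2035: 9 common + 3 leap = 9×365 + 3×366 = 4383 days.
Total: 225 + 4383 + 153 = 4761 days.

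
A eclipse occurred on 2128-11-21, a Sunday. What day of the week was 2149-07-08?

From November 21, 2128 to November 21, 2148: 20 years, of which 5 contain a Feb 29 — 15×365 + 5×366 = 7305 days.
November 2148: 30 − 21 = 9 days remain.
Then December (31), January (31), February 2149 (28), March (31), April (30), May (31), June (30): 31 + 31 + 28 + 31 + 30 + 31 + 30 = 212 days.
July 1–8, 2149: 8 days.
Residual: 229 days.
Total: 7534 days.
7534 mod 7 = 2, so 2 days after Sunday is Tuesday.

Tuesday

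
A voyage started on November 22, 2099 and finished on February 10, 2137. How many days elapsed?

13594

Day-of-year of November 22, 2099: 326.
Day-of-year of February 10, 2137: 41.
2099 has 365 days, so 365 − 326 = 39 days remain in 2099.
Full years 2100–2136: 28 common + 9 leap = 28×365 + 9×366 = 13514 days.
Total: 39 + 13514 + 41 = 13594 days.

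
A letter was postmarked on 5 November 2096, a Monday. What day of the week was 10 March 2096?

Count forward from the earlier date (March 10, 2096) to the later (November 5, 2096):
March 2096: 31 − 10 = 21 days remain.
Then April (30), May (31), June (30), July (31), August (31), September (30), October (31): 30 + 31 + 30 + 31 + 31 + 30 + 31 = 214 days.
November 1–5, 2096: 5 days.
Total: 21 + 214 + 5 = 240 days.
240 mod 7 = 2, so 2 days before Monday is Saturday.

Saturday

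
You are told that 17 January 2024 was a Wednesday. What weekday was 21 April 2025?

January 2024: 31 − 17 = 14 days remain.
Then 14 full months totalling 425 days.
April 1–21, 2025: 21 days.
Total: 14 + 425 + 21 = 460 days.
460 mod 7 = 5, so 5 days after Wednesday is Monday.

Monday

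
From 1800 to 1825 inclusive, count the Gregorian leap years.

Years divisible by 4 in [1800, 1825]: 1800, 1804, 1808, 1812, 1816, 1820, 1824.
Of these, 1800 is divisible by 100 but not 400, so not leap.
Leap years: 7 − 1 = 6.

6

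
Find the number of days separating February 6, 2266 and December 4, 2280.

5415

Day-of-year of February 6, 2266: 37.
Day-of-year of December 4, 2280: 339.
2266 has 365 days, so 365 − 37 = 328 days remain in 2266.
Full years 2267–2279: 10 common + 3 leap = 10×365 + 3×366 = 4748 days.
Total: 328 + 4748 + 339 = 5415 days.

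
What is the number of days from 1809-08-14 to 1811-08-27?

743

August 1809: 31 − 14 = 17 days remain.
Then 23 full months totalling 699 days.
August 1–27, 1811: 27 days.
Total: 17 + 699 + 27 = 743 days.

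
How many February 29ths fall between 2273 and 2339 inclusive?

15

Years divisible by 4: 2276, 2280, …, 2336 — 16 in all.
Of these, 2300 is divisible by 100 but not 400, so not leap.
Leap years: 16 − 1 = 15.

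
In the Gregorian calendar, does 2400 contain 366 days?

Yes

2400 is a leap year (divisible by 400).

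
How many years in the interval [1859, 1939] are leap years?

Years divisible by 4: 1860, 1864, …, 1936 — 20 in all.
Of these, 1900 is divisible by 100 but not 400, so not leap.
Leap years: 20 − 1 = 19.

19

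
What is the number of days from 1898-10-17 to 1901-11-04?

October 17, 1898 → October 17, 1899: 365 days.
October 17, 1899 → October 17, 1900: 365 days (1900 is not a leap year (divisible by 100 but not 400)).
October 17, 1900 → October 17, 1901: 365 days.
October 1901: 31 − 17 = 14 days remain.
November 1–4, 1901: 4 days.
Residual: 18 days.
Total: 1113 days.

1113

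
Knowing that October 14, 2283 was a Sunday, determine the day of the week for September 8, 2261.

Sunday

Count forward from the earlier date (September 8, 2261) to the later (October 14, 2283):
Day-of-year of September 8, 2261: 251.
Day-of-year of October 14, 2283: 287.
2261 has 365 days, so 365 − 251 = 114 days remain in 2261.
Full years 2262–2282: 16 common + 5 leap = 16×365 + 5×366 = 7670 days.
Total: 114 + 7670 + 287 = 8071 days.
8071 is a multiple of 7, so September 8, 2261 falls on the same weekday: Sunday.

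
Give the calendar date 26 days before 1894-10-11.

1894-09-15

Count 26 days before October 11, 1894:
September 1894: 30 − 15 = 15 days remain.
October 1–11, 1894: 11 days.
Total: 15 + 11 = 26 days.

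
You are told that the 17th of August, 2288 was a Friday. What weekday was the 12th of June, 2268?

Friday

Count forward from the earlier date (June 12, 2268) to the later (August 17, 2288):
From June 12, 2268 to June 12, 2288: 20 years, of which 5 contain a Feb 29 — 15×365 + 5×366 = 7305 days.
June 2288: 30 − 12 = 18 days remain.
Then July (31): 31 days.
August 1–17, 2288: 17 days.
Residual: 66 days.
Total: 7371 days.
7371 is a multiple of 7, so the 12th of June, 2268 falls on the same weekday: Friday.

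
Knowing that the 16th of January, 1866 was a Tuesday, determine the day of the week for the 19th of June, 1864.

Sunday

Count forward from the earlier date (June 19, 1864) to the later (January 16, 1866):
June 19, 1864 → June 19, 1865: 365 days.
June 1865: 30 − 19 = 11 days remain.
Then July (31), August (31), September (30), October (31), November (30), December (31): 31 + 31 + 30 + 31 + 30 + 31 = 184 days.
January 1–16, 1866: 16 days.
Residual: 211 days.
Total: 576 days.
576 mod 7 = 2, so 2 days before Tuesday is Sunday.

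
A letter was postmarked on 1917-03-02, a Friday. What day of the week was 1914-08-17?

Monday

Count forward from the earlier date (August 17, 1914) to the later (March 2, 1917):
August 17, 1914 → August 17, 1915: 365 days.
August 17, 1915 → August 17, 1916: 366 days (1916 is a leap year).
August 1916: 31 − 17 = 14 days remain.
Then September (30), October (31), November (30), December (31), January (31), February 1917 (28): 30 + 31 + 30 + 31 + 31 + 28 = 181 days.
March 1–2, 1917: 2 days.
Residual: 197 days.
Total: 928 days.
928 mod 7 = 4, so 4 days before Friday is Monday.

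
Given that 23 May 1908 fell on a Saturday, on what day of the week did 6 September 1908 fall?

May 1908: 31 − 23 = 8 days remain.
Then June (30), July (31), August (31): 30 + 31 + 31 = 92 days.
September 1–6, 1908: 6 days.
Total: 8 + 92 + 6 = 106 days.
106 mod 7 = 1, so 1 day after Saturday is Sunday.

Sunday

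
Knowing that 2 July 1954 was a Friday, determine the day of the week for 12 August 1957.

Monday

Day-of-year of July 2, 1954: 183.
Day-of-year of August 12, 1957: 224.
1954 has 365 days, so 365 − 183 = 182 days remain in 1954.
Full years: 1955: 365; 1956: 366. Sum = 731.
Total: 182 + 731 + 224 = 1137 days.
1137 mod 7 = 3, so 3 days after Friday is Monday.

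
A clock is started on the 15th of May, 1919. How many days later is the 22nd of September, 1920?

Day-of-year of May 15, 1919: 135.
Day-of-year of September 22, 1920: 266.
1919 has 365 days, so 365 − 135 = 230 days remain in 1919.
Total: 230 + 266 = 496 days.

496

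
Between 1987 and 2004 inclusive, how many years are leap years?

Years divisible by 4 in [1987, 2004]: 1988, 1992, 1996, 2000, 2004.
2000 is divisible by 400, so still leap.
No century exceptions apply. Count: 5.

5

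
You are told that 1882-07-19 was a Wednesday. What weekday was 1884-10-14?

Tuesday

July 19, 1882 → July 19, 1883: 365 days.
July 19, 1883 → July 19, 1884: 366 days (1884 is a leap year).
July 1884: 31 − 19 = 12 days remain.
Then August (31), September (30): 31 + 30 = 61 days.
October 1–14, 1884: 14 days.
Residual: 87 days.
Total: 818 days.
818 mod 7 = 6, so 6 days after Wednesday is Tuesday.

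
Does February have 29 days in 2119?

No

2119 is not a leap year.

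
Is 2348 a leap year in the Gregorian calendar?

Yes

2348 is a leap year.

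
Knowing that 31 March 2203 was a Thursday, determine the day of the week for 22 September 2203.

Thursday

March 2203: 31 − 31 = 0 days remain.
Then April (30), May (31), June (30), July (31), August (31): 30 + 31 + 30 + 31 + 31 = 153 days.
September 1–22, 2203: 22 days.
Total: 0 + 153 + 22 = 175 days.
175 is a multiple of 7, so 22 September 2203 falls on the same weekday: Thursday.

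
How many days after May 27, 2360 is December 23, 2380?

7515

Day-of-year of May 27, 2360: 148.
Day-of-year of December 23, 2380: 358.
2360 has 366 days, so 366 − 148 = 218 days remain in 2360.
Full years 2361–2379: 15 common + 4 leap = 15×365 + 4×366 = 6939 days.
Total: 218 + 6939 + 358 = 7515 days.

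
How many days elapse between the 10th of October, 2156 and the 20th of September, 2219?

22989

From October 10, 2156 to October 10, 2218: 62 years, of which 14 contain a Feb 29 — 48×365 + 14×366 = 22644 days.
(2200 is not a leap year (divisible by 100 but not 400).)
October 2218: 31 − 10 = 21 days remain.
Then 10 full months totalling 304 days.
September 1–20, 2219: 20 days.
Residual: 345 days.
Total: 22989 days.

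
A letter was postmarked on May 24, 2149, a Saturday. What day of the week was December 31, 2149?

May 2149: 31 − 24 = 7 days remain.
Then June (30), July (31), August (31), September (30), October (31), November (30): 30 + 31 + 31 + 30 + 31 + 30 = 183 days.
December 1–31, 2149: 31 days.
Total: 7 + 183 + 31 = 221 days.
221 mod 7 = 4, so 4 days after Saturday is Wednesday.

Wednesday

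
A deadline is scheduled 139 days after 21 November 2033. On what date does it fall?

9 April 2034

Count 139 days after November 21, 2033:
November 2033: 30 − 21 = 9 days remain.
Then December (31), January (31), February 2034 (28), March (31): 31 + 31 + 28 + 31 = 121 days.
April 1–9, 2034: 9 days.
Residual: 139 days.
Total: 139 days.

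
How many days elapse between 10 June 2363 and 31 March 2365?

June 2363: 30 − 10 = 20 days remain.
Then 20 full months totalling 609 days.
March 1–31, 2365: 31 days.
Total: 20 + 609 + 31 = 660 days.

660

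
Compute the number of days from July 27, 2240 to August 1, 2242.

July 27, 2240 → July 27, 2241: 365 days.
July 27, 2241 → July 27, 2242: 365 days.
July 2242: 31 − 27 = 4 days remain.
August 1, 2242: 1 day.
Residual: 5 days.
Total: 735 days.

735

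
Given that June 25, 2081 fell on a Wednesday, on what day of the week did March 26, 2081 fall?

Count forward from the earlier date (March 26, 2081) to the later (June 25, 2081):
March 2081: 31 − 26 = 5 days remain.
Then April (30), May (31): 30 + 31 = 61 days.
June 1–25, 2081: 25 days.
Total: 5 + 61 + 25 = 91 days.
91 is a multiple of 7, so March 26, 2081 falls on the same weekday: Wednesday.

Wednesday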